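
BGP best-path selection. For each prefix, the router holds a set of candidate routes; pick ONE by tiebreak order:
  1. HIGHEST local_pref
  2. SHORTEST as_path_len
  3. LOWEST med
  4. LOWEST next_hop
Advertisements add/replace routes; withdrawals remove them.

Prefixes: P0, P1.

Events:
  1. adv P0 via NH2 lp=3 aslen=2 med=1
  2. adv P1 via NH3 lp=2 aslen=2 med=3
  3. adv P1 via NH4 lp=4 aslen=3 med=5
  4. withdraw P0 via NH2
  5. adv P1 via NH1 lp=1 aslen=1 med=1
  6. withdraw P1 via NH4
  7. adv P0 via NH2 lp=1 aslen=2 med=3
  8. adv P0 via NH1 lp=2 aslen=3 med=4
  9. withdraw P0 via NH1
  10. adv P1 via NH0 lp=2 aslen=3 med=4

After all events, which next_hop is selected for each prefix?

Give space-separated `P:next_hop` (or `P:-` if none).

Answer: P0:NH2 P1:NH3

Derivation:
Op 1: best P0=NH2 P1=-
Op 2: best P0=NH2 P1=NH3
Op 3: best P0=NH2 P1=NH4
Op 4: best P0=- P1=NH4
Op 5: best P0=- P1=NH4
Op 6: best P0=- P1=NH3
Op 7: best P0=NH2 P1=NH3
Op 8: best P0=NH1 P1=NH3
Op 9: best P0=NH2 P1=NH3
Op 10: best P0=NH2 P1=NH3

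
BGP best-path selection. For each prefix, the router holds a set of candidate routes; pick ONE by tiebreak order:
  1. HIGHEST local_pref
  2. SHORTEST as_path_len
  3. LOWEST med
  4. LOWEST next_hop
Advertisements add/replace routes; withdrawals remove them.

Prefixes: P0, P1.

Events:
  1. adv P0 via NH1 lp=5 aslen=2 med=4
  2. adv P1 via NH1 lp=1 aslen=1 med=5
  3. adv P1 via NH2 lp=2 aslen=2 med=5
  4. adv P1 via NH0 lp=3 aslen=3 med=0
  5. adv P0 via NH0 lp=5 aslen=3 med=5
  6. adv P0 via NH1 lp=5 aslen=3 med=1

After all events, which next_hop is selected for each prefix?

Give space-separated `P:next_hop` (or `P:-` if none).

Op 1: best P0=NH1 P1=-
Op 2: best P0=NH1 P1=NH1
Op 3: best P0=NH1 P1=NH2
Op 4: best P0=NH1 P1=NH0
Op 5: best P0=NH1 P1=NH0
Op 6: best P0=NH1 P1=NH0

Answer: P0:NH1 P1:NH0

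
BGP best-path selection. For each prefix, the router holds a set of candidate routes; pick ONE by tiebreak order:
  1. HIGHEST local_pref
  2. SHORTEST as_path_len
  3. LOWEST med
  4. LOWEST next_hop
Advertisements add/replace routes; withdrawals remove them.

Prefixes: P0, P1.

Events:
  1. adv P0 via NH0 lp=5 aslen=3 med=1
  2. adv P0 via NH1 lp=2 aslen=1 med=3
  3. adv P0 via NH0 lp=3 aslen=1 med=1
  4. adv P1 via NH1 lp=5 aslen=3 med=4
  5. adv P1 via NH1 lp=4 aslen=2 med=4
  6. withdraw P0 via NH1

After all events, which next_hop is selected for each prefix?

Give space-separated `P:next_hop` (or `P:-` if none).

Answer: P0:NH0 P1:NH1

Derivation:
Op 1: best P0=NH0 P1=-
Op 2: best P0=NH0 P1=-
Op 3: best P0=NH0 P1=-
Op 4: best P0=NH0 P1=NH1
Op 5: best P0=NH0 P1=NH1
Op 6: best P0=NH0 P1=NH1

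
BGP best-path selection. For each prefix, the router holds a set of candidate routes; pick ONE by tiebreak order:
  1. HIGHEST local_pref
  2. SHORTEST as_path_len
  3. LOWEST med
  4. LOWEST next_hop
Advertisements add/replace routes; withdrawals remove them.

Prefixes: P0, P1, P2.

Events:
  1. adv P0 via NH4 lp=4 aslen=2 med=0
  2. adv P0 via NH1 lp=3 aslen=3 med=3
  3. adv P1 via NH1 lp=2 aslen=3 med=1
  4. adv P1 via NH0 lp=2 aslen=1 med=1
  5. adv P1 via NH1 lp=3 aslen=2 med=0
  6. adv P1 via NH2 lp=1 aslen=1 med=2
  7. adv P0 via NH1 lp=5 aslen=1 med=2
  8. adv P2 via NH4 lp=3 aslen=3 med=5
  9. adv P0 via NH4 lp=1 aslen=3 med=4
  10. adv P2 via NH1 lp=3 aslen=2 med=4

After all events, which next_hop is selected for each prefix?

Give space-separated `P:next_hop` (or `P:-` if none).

Op 1: best P0=NH4 P1=- P2=-
Op 2: best P0=NH4 P1=- P2=-
Op 3: best P0=NH4 P1=NH1 P2=-
Op 4: best P0=NH4 P1=NH0 P2=-
Op 5: best P0=NH4 P1=NH1 P2=-
Op 6: best P0=NH4 P1=NH1 P2=-
Op 7: best P0=NH1 P1=NH1 P2=-
Op 8: best P0=NH1 P1=NH1 P2=NH4
Op 9: best P0=NH1 P1=NH1 P2=NH4
Op 10: best P0=NH1 P1=NH1 P2=NH1

Answer: P0:NH1 P1:NH1 P2:NH1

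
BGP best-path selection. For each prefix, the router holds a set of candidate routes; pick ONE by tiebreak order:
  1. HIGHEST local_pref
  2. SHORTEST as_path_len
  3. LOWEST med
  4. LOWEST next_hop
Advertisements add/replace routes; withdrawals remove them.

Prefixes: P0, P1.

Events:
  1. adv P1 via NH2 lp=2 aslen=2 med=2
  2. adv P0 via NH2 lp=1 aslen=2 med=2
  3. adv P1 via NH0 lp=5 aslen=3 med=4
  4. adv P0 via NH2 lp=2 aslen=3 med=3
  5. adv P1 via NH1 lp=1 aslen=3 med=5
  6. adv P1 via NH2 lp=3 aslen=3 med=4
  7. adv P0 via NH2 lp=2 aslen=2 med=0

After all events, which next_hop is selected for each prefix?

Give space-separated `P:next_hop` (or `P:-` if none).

Answer: P0:NH2 P1:NH0

Derivation:
Op 1: best P0=- P1=NH2
Op 2: best P0=NH2 P1=NH2
Op 3: best P0=NH2 P1=NH0
Op 4: best P0=NH2 P1=NH0
Op 5: best P0=NH2 P1=NH0
Op 6: best P0=NH2 P1=NH0
Op 7: best P0=NH2 P1=NH0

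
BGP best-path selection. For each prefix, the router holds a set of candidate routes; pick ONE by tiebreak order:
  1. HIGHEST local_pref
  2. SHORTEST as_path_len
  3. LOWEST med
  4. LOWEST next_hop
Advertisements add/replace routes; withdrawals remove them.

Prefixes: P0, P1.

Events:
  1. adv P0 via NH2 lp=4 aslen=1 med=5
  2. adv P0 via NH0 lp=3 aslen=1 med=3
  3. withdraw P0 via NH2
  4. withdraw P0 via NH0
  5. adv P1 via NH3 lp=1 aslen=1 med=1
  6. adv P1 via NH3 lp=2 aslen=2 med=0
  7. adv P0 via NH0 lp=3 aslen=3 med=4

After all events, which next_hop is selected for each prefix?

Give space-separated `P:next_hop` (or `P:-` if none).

Answer: P0:NH0 P1:NH3

Derivation:
Op 1: best P0=NH2 P1=-
Op 2: best P0=NH2 P1=-
Op 3: best P0=NH0 P1=-
Op 4: best P0=- P1=-
Op 5: best P0=- P1=NH3
Op 6: best P0=- P1=NH3
Op 7: best P0=NH0 P1=NH3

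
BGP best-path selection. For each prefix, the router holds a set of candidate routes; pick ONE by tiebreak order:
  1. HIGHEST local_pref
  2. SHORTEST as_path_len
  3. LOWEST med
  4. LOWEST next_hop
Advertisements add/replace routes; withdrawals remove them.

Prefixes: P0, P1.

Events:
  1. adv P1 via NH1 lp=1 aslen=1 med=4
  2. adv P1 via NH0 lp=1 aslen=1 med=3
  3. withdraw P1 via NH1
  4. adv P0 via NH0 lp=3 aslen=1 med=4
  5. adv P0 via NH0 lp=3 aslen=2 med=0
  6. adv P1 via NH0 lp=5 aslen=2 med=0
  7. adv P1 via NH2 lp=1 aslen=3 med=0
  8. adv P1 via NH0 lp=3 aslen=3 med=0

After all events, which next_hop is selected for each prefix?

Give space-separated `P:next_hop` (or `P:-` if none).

Answer: P0:NH0 P1:NH0

Derivation:
Op 1: best P0=- P1=NH1
Op 2: best P0=- P1=NH0
Op 3: best P0=- P1=NH0
Op 4: best P0=NH0 P1=NH0
Op 5: best P0=NH0 P1=NH0
Op 6: best P0=NH0 P1=NH0
Op 7: best P0=NH0 P1=NH0
Op 8: best P0=NH0 P1=NH0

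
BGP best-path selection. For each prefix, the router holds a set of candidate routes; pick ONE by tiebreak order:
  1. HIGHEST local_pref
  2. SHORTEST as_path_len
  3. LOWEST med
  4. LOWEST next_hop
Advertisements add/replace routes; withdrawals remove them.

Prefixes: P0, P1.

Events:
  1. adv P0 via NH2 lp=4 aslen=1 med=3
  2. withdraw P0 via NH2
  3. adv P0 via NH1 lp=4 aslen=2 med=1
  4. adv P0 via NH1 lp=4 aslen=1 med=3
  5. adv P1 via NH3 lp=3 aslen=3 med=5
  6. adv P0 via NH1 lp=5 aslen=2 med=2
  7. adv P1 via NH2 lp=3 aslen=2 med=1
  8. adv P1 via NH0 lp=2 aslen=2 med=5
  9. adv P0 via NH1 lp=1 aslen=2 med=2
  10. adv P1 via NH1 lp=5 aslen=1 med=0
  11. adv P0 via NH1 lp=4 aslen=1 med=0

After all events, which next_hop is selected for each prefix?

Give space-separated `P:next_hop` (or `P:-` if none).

Answer: P0:NH1 P1:NH1

Derivation:
Op 1: best P0=NH2 P1=-
Op 2: best P0=- P1=-
Op 3: best P0=NH1 P1=-
Op 4: best P0=NH1 P1=-
Op 5: best P0=NH1 P1=NH3
Op 6: best P0=NH1 P1=NH3
Op 7: best P0=NH1 P1=NH2
Op 8: best P0=NH1 P1=NH2
Op 9: best P0=NH1 P1=NH2
Op 10: best P0=NH1 P1=NH1
Op 11: best P0=NH1 P1=NH1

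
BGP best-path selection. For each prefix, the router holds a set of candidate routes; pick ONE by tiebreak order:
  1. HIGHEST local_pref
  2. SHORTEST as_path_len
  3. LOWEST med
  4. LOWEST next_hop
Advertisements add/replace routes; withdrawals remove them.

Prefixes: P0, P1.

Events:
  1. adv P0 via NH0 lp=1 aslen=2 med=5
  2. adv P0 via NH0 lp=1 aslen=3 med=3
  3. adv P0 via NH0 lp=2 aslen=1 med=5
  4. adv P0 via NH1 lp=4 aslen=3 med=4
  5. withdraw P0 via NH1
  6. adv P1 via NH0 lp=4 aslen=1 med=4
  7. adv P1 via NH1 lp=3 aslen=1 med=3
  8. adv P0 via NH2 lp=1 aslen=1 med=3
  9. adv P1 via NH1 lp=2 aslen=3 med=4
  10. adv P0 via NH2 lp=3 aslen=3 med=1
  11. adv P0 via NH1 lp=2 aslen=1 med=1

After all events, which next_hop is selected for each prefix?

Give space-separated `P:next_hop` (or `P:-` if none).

Op 1: best P0=NH0 P1=-
Op 2: best P0=NH0 P1=-
Op 3: best P0=NH0 P1=-
Op 4: best P0=NH1 P1=-
Op 5: best P0=NH0 P1=-
Op 6: best P0=NH0 P1=NH0
Op 7: best P0=NH0 P1=NH0
Op 8: best P0=NH0 P1=NH0
Op 9: best P0=NH0 P1=NH0
Op 10: best P0=NH2 P1=NH0
Op 11: best P0=NH2 P1=NH0

Answer: P0:NH2 P1:NH0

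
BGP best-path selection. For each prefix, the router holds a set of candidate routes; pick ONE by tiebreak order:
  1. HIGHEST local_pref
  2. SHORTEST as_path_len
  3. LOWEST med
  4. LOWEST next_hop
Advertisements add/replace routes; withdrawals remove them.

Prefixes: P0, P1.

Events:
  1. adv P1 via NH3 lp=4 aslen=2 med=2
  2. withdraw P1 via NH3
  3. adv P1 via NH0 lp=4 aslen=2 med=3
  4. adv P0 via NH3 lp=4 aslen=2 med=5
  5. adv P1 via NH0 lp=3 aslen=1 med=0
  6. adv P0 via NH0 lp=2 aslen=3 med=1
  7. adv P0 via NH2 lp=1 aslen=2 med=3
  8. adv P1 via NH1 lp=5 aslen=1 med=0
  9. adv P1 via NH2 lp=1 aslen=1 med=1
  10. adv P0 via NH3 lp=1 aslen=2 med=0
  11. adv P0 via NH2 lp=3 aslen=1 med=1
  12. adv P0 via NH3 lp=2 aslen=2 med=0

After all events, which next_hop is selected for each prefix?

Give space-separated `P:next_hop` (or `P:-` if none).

Op 1: best P0=- P1=NH3
Op 2: best P0=- P1=-
Op 3: best P0=- P1=NH0
Op 4: best P0=NH3 P1=NH0
Op 5: best P0=NH3 P1=NH0
Op 6: best P0=NH3 P1=NH0
Op 7: best P0=NH3 P1=NH0
Op 8: best P0=NH3 P1=NH1
Op 9: best P0=NH3 P1=NH1
Op 10: best P0=NH0 P1=NH1
Op 11: best P0=NH2 P1=NH1
Op 12: best P0=NH2 P1=NH1

Answer: P0:NH2 P1:NH1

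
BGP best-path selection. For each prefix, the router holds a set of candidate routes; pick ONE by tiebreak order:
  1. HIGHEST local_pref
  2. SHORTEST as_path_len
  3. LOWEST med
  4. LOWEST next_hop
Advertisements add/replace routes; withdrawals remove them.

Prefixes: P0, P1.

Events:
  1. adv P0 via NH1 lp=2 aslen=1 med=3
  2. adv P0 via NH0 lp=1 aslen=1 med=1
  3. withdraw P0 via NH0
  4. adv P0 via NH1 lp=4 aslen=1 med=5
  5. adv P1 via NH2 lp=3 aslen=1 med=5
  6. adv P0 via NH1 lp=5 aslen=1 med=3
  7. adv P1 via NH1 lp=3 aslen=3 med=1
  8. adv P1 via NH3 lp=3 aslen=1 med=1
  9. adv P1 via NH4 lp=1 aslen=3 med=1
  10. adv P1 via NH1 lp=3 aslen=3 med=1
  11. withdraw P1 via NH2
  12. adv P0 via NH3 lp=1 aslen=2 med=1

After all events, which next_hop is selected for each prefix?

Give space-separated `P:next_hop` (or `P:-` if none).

Answer: P0:NH1 P1:NH3

Derivation:
Op 1: best P0=NH1 P1=-
Op 2: best P0=NH1 P1=-
Op 3: best P0=NH1 P1=-
Op 4: best P0=NH1 P1=-
Op 5: best P0=NH1 P1=NH2
Op 6: best P0=NH1 P1=NH2
Op 7: best P0=NH1 P1=NH2
Op 8: best P0=NH1 P1=NH3
Op 9: best P0=NH1 P1=NH3
Op 10: best P0=NH1 P1=NH3
Op 11: best P0=NH1 P1=NH3
Op 12: best P0=NH1 P1=NH3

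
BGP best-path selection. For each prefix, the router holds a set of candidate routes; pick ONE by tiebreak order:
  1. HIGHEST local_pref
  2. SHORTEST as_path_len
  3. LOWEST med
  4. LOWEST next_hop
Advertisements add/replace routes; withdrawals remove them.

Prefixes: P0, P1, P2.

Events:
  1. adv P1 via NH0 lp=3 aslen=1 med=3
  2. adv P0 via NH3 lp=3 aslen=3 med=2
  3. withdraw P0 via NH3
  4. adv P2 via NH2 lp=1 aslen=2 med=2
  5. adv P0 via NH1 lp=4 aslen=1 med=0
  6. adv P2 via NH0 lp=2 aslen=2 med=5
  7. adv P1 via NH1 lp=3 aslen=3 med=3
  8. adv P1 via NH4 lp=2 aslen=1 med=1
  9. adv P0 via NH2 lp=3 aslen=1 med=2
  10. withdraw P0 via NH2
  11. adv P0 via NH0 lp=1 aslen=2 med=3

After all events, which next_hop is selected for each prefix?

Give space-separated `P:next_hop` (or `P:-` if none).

Answer: P0:NH1 P1:NH0 P2:NH0

Derivation:
Op 1: best P0=- P1=NH0 P2=-
Op 2: best P0=NH3 P1=NH0 P2=-
Op 3: best P0=- P1=NH0 P2=-
Op 4: best P0=- P1=NH0 P2=NH2
Op 5: best P0=NH1 P1=NH0 P2=NH2
Op 6: best P0=NH1 P1=NH0 P2=NH0
Op 7: best P0=NH1 P1=NH0 P2=NH0
Op 8: best P0=NH1 P1=NH0 P2=NH0
Op 9: best P0=NH1 P1=NH0 P2=NH0
Op 10: best P0=NH1 P1=NH0 P2=NH0
Op 11: best P0=NH1 P1=NH0 P2=NH0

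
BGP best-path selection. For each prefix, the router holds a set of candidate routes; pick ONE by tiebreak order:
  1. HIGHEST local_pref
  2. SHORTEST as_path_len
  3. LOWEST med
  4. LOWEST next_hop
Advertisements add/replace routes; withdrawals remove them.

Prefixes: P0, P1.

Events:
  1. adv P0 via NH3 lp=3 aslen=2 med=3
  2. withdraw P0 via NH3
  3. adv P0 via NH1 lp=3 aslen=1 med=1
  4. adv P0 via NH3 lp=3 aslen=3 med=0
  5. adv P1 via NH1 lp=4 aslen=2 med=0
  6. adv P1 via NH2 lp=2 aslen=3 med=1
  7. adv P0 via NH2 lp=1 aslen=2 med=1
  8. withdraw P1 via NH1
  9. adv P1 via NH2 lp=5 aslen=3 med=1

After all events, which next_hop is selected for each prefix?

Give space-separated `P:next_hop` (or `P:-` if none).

Answer: P0:NH1 P1:NH2

Derivation:
Op 1: best P0=NH3 P1=-
Op 2: best P0=- P1=-
Op 3: best P0=NH1 P1=-
Op 4: best P0=NH1 P1=-
Op 5: best P0=NH1 P1=NH1
Op 6: best P0=NH1 P1=NH1
Op 7: best P0=NH1 P1=NH1
Op 8: best P0=NH1 P1=NH2
Op 9: best P0=NH1 P1=NH2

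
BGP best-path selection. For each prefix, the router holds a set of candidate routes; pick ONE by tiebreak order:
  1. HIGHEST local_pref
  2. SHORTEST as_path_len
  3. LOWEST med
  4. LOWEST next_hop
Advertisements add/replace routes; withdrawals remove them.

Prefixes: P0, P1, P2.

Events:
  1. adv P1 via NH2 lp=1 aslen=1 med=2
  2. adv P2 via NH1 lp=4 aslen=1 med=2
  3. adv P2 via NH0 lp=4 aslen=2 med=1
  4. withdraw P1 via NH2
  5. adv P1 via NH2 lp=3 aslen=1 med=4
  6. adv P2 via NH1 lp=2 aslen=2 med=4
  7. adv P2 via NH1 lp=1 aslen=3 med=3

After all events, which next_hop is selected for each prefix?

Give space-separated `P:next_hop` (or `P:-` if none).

Answer: P0:- P1:NH2 P2:NH0

Derivation:
Op 1: best P0=- P1=NH2 P2=-
Op 2: best P0=- P1=NH2 P2=NH1
Op 3: best P0=- P1=NH2 P2=NH1
Op 4: best P0=- P1=- P2=NH1
Op 5: best P0=- P1=NH2 P2=NH1
Op 6: best P0=- P1=NH2 P2=NH0
Op 7: best P0=- P1=NH2 P2=NH0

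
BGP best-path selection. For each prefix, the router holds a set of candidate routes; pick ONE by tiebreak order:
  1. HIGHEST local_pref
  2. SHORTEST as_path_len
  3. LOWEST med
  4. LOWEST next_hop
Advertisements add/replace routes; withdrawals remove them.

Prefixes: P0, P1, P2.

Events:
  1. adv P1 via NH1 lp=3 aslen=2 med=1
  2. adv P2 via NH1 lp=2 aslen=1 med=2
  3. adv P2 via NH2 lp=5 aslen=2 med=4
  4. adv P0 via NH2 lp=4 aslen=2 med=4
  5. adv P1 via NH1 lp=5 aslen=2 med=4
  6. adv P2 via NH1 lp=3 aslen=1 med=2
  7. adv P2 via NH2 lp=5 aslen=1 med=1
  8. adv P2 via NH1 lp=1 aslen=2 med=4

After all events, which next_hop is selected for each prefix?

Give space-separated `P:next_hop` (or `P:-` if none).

Op 1: best P0=- P1=NH1 P2=-
Op 2: best P0=- P1=NH1 P2=NH1
Op 3: best P0=- P1=NH1 P2=NH2
Op 4: best P0=NH2 P1=NH1 P2=NH2
Op 5: best P0=NH2 P1=NH1 P2=NH2
Op 6: best P0=NH2 P1=NH1 P2=NH2
Op 7: best P0=NH2 P1=NH1 P2=NH2
Op 8: best P0=NH2 P1=NH1 P2=NH2

Answer: P0:NH2 P1:NH1 P2:NH2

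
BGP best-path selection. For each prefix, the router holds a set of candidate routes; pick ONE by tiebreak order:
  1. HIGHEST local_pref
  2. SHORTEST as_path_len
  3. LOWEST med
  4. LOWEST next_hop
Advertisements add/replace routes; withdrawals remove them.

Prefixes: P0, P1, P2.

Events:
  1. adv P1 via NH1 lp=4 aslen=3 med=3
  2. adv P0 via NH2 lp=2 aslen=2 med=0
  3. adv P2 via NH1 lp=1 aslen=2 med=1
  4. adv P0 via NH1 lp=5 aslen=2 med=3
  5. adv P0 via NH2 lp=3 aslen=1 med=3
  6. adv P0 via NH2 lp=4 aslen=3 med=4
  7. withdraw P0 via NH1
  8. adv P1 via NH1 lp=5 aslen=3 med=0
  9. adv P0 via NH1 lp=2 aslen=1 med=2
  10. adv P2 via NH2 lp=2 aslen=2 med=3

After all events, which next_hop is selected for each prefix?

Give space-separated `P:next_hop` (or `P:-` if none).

Op 1: best P0=- P1=NH1 P2=-
Op 2: best P0=NH2 P1=NH1 P2=-
Op 3: best P0=NH2 P1=NH1 P2=NH1
Op 4: best P0=NH1 P1=NH1 P2=NH1
Op 5: best P0=NH1 P1=NH1 P2=NH1
Op 6: best P0=NH1 P1=NH1 P2=NH1
Op 7: best P0=NH2 P1=NH1 P2=NH1
Op 8: best P0=NH2 P1=NH1 P2=NH1
Op 9: best P0=NH2 P1=NH1 P2=NH1
Op 10: best P0=NH2 P1=NH1 P2=NH2

Answer: P0:NH2 P1:NH1 P2:NH2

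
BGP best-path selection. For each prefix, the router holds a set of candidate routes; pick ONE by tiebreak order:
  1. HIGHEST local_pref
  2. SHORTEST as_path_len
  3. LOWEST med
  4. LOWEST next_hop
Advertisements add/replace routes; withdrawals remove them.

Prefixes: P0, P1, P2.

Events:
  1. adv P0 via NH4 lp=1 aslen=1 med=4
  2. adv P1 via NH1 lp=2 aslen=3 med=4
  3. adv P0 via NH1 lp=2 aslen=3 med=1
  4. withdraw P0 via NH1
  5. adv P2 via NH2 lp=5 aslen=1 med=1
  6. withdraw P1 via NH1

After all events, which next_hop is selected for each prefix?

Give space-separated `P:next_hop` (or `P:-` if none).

Answer: P0:NH4 P1:- P2:NH2

Derivation:
Op 1: best P0=NH4 P1=- P2=-
Op 2: best P0=NH4 P1=NH1 P2=-
Op 3: best P0=NH1 P1=NH1 P2=-
Op 4: best P0=NH4 P1=NH1 P2=-
Op 5: best P0=NH4 P1=NH1 P2=NH2
Op 6: best P0=NH4 P1=- P2=NH2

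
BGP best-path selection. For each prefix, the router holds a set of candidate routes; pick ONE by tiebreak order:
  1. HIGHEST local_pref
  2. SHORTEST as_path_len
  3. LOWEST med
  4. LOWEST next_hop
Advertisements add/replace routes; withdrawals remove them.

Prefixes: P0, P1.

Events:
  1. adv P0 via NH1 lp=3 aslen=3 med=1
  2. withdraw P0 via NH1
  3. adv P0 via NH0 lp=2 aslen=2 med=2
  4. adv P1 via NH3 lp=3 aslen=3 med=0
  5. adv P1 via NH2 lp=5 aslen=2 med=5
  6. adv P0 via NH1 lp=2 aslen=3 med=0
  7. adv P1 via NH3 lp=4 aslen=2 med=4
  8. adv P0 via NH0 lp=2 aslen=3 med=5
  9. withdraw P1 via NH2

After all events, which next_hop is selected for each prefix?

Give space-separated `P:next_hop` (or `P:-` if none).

Op 1: best P0=NH1 P1=-
Op 2: best P0=- P1=-
Op 3: best P0=NH0 P1=-
Op 4: best P0=NH0 P1=NH3
Op 5: best P0=NH0 P1=NH2
Op 6: best P0=NH0 P1=NH2
Op 7: best P0=NH0 P1=NH2
Op 8: best P0=NH1 P1=NH2
Op 9: best P0=NH1 P1=NH3

Answer: P0:NH1 P1:NH3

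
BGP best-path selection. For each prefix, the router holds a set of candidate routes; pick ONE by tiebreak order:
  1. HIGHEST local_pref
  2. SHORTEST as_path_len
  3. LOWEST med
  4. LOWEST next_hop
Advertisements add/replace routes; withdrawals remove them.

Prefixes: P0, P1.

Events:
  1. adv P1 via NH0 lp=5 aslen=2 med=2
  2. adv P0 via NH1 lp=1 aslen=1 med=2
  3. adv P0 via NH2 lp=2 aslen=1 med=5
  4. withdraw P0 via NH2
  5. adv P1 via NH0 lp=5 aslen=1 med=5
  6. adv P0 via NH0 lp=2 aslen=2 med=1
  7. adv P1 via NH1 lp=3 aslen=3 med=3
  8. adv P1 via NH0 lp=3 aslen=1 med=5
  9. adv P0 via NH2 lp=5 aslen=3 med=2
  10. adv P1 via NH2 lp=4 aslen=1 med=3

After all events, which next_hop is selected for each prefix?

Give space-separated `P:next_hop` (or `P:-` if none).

Op 1: best P0=- P1=NH0
Op 2: best P0=NH1 P1=NH0
Op 3: best P0=NH2 P1=NH0
Op 4: best P0=NH1 P1=NH0
Op 5: best P0=NH1 P1=NH0
Op 6: best P0=NH0 P1=NH0
Op 7: best P0=NH0 P1=NH0
Op 8: best P0=NH0 P1=NH0
Op 9: best P0=NH2 P1=NH0
Op 10: best P0=NH2 P1=NH2

Answer: P0:NH2 P1:NH2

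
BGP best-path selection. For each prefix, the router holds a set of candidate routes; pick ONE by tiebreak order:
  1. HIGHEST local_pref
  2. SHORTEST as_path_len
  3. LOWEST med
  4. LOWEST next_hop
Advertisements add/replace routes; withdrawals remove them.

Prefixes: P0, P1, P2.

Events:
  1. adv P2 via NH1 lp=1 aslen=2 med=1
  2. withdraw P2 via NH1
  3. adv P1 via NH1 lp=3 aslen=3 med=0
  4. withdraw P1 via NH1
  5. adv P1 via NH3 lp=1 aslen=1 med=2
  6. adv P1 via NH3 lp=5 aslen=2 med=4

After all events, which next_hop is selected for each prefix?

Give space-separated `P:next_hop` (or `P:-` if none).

Answer: P0:- P1:NH3 P2:-

Derivation:
Op 1: best P0=- P1=- P2=NH1
Op 2: best P0=- P1=- P2=-
Op 3: best P0=- P1=NH1 P2=-
Op 4: best P0=- P1=- P2=-
Op 5: best P0=- P1=NH3 P2=-
Op 6: best P0=- P1=NH3 P2=-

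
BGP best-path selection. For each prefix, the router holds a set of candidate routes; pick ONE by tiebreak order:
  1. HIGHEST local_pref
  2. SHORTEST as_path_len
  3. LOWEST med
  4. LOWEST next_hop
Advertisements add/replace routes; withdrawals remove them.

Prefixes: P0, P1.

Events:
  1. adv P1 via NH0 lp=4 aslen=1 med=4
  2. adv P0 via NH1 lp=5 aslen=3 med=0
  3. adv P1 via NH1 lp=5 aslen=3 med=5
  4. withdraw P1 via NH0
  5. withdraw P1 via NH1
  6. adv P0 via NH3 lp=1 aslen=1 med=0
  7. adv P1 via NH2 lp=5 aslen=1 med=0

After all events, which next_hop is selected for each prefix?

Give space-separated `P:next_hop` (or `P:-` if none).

Answer: P0:NH1 P1:NH2

Derivation:
Op 1: best P0=- P1=NH0
Op 2: best P0=NH1 P1=NH0
Op 3: best P0=NH1 P1=NH1
Op 4: best P0=NH1 P1=NH1
Op 5: best P0=NH1 P1=-
Op 6: best P0=NH1 P1=-
Op 7: best P0=NH1 P1=NH2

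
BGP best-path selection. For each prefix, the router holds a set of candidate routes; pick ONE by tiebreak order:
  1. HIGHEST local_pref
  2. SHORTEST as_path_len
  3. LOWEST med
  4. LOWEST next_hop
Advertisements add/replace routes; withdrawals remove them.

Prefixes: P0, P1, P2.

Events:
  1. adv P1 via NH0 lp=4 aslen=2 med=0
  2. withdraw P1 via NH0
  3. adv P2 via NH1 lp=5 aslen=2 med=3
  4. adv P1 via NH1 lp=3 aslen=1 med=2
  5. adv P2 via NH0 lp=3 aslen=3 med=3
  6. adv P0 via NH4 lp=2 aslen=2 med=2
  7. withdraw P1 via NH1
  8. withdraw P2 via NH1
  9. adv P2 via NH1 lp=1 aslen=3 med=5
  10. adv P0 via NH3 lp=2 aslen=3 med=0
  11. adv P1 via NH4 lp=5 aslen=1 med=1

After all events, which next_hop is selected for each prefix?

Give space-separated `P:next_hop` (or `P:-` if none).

Answer: P0:NH4 P1:NH4 P2:NH0

Derivation:
Op 1: best P0=- P1=NH0 P2=-
Op 2: best P0=- P1=- P2=-
Op 3: best P0=- P1=- P2=NH1
Op 4: best P0=- P1=NH1 P2=NH1
Op 5: best P0=- P1=NH1 P2=NH1
Op 6: best P0=NH4 P1=NH1 P2=NH1
Op 7: best P0=NH4 P1=- P2=NH1
Op 8: best P0=NH4 P1=- P2=NH0
Op 9: best P0=NH4 P1=- P2=NH0
Op 10: best P0=NH4 P1=- P2=NH0
Op 11: best P0=NH4 P1=NH4 P2=NH0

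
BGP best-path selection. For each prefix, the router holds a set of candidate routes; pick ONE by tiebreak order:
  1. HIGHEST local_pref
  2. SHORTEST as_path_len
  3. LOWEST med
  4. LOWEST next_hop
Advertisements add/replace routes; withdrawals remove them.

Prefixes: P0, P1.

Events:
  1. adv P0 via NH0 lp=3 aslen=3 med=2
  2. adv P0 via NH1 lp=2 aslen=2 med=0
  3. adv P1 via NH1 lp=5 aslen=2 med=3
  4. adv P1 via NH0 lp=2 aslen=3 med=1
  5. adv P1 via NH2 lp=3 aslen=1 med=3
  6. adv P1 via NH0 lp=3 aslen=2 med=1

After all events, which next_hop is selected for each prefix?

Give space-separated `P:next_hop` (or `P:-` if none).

Answer: P0:NH0 P1:NH1

Derivation:
Op 1: best P0=NH0 P1=-
Op 2: best P0=NH0 P1=-
Op 3: best P0=NH0 P1=NH1
Op 4: best P0=NH0 P1=NH1
Op 5: best P0=NH0 P1=NH1
Op 6: best P0=NH0 P1=NH1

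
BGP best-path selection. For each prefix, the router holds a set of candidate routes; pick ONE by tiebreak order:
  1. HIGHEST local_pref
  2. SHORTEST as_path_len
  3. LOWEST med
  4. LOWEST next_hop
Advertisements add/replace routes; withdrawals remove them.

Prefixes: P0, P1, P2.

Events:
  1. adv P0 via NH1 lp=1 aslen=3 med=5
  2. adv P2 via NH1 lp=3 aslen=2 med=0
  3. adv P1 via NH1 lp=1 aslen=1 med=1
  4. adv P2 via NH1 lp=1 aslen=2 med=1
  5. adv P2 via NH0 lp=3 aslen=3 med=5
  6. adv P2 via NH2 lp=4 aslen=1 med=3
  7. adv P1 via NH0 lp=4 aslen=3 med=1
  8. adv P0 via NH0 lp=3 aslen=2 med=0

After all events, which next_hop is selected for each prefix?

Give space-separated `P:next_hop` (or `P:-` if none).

Answer: P0:NH0 P1:NH0 P2:NH2

Derivation:
Op 1: best P0=NH1 P1=- P2=-
Op 2: best P0=NH1 P1=- P2=NH1
Op 3: best P0=NH1 P1=NH1 P2=NH1
Op 4: best P0=NH1 P1=NH1 P2=NH1
Op 5: best P0=NH1 P1=NH1 P2=NH0
Op 6: best P0=NH1 P1=NH1 P2=NH2
Op 7: best P0=NH1 P1=NH0 P2=NH2
Op 8: best P0=NH0 P1=NH0 P2=NH2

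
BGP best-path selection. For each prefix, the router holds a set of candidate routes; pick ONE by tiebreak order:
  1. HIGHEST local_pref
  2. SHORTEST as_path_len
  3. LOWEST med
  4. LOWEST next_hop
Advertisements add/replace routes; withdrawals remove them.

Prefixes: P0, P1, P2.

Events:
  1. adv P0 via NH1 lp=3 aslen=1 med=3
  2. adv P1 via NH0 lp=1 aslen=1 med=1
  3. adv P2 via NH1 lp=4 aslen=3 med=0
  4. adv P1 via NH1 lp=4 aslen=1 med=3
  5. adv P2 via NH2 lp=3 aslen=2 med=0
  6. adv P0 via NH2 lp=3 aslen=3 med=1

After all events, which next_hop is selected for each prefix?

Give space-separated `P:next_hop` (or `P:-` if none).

Op 1: best P0=NH1 P1=- P2=-
Op 2: best P0=NH1 P1=NH0 P2=-
Op 3: best P0=NH1 P1=NH0 P2=NH1
Op 4: best P0=NH1 P1=NH1 P2=NH1
Op 5: best P0=NH1 P1=NH1 P2=NH1
Op 6: best P0=NH1 P1=NH1 P2=NH1

Answer: P0:NH1 P1:NH1 P2:NH1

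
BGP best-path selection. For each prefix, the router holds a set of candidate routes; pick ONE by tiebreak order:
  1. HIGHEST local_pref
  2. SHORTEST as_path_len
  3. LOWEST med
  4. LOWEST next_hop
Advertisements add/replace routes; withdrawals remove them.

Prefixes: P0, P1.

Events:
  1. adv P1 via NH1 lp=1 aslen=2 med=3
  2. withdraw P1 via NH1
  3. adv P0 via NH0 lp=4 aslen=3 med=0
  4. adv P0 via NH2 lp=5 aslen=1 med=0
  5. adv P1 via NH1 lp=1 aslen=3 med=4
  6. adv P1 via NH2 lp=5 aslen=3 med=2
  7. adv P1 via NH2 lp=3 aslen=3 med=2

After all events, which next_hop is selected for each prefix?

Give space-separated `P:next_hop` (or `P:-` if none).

Answer: P0:NH2 P1:NH2

Derivation:
Op 1: best P0=- P1=NH1
Op 2: best P0=- P1=-
Op 3: best P0=NH0 P1=-
Op 4: best P0=NH2 P1=-
Op 5: best P0=NH2 P1=NH1
Op 6: best P0=NH2 P1=NH2
Op 7: best P0=NH2 P1=NH2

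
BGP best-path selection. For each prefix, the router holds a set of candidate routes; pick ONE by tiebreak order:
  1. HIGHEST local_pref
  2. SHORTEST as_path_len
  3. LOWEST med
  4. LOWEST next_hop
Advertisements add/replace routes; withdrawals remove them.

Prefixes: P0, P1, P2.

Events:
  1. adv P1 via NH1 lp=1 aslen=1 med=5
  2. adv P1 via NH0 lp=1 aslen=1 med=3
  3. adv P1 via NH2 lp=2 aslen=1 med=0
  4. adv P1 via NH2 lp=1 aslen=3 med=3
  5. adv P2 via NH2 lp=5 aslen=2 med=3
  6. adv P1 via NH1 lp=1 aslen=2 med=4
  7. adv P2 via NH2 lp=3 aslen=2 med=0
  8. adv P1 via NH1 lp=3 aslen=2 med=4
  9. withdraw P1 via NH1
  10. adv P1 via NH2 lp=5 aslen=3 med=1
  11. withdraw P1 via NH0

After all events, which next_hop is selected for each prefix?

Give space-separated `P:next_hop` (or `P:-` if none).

Answer: P0:- P1:NH2 P2:NH2

Derivation:
Op 1: best P0=- P1=NH1 P2=-
Op 2: best P0=- P1=NH0 P2=-
Op 3: best P0=- P1=NH2 P2=-
Op 4: best P0=- P1=NH0 P2=-
Op 5: best P0=- P1=NH0 P2=NH2
Op 6: best P0=- P1=NH0 P2=NH2
Op 7: best P0=- P1=NH0 P2=NH2
Op 8: best P0=- P1=NH1 P2=NH2
Op 9: best P0=- P1=NH0 P2=NH2
Op 10: best P0=- P1=NH2 P2=NH2
Op 11: best P0=- P1=NH2 P2=NH2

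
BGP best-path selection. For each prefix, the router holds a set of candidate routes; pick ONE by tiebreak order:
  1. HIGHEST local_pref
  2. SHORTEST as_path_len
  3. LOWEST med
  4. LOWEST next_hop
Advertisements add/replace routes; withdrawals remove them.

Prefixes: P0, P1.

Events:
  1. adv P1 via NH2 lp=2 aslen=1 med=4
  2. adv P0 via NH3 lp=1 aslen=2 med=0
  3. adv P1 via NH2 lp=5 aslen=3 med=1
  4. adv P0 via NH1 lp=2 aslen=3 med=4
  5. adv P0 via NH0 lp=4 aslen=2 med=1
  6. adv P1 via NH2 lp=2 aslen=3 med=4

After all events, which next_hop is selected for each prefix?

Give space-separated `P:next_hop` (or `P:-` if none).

Op 1: best P0=- P1=NH2
Op 2: best P0=NH3 P1=NH2
Op 3: best P0=NH3 P1=NH2
Op 4: best P0=NH1 P1=NH2
Op 5: best P0=NH0 P1=NH2
Op 6: best P0=NH0 P1=NH2

Answer: P0:NH0 P1:NH2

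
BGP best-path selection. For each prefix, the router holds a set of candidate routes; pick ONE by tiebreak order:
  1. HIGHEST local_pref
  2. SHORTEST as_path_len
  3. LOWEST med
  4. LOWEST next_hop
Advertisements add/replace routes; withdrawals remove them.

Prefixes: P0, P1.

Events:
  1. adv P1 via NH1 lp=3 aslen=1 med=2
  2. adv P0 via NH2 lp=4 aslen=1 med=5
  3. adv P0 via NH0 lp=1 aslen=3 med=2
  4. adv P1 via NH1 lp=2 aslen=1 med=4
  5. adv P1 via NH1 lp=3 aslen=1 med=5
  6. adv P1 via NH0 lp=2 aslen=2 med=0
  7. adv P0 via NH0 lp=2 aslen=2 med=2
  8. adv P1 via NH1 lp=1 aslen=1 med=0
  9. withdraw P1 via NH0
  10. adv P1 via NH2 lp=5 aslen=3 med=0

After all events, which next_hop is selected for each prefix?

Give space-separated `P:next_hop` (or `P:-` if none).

Op 1: best P0=- P1=NH1
Op 2: best P0=NH2 P1=NH1
Op 3: best P0=NH2 P1=NH1
Op 4: best P0=NH2 P1=NH1
Op 5: best P0=NH2 P1=NH1
Op 6: best P0=NH2 P1=NH1
Op 7: best P0=NH2 P1=NH1
Op 8: best P0=NH2 P1=NH0
Op 9: best P0=NH2 P1=NH1
Op 10: best P0=NH2 P1=NH2

Answer: P0:NH2 P1:NH2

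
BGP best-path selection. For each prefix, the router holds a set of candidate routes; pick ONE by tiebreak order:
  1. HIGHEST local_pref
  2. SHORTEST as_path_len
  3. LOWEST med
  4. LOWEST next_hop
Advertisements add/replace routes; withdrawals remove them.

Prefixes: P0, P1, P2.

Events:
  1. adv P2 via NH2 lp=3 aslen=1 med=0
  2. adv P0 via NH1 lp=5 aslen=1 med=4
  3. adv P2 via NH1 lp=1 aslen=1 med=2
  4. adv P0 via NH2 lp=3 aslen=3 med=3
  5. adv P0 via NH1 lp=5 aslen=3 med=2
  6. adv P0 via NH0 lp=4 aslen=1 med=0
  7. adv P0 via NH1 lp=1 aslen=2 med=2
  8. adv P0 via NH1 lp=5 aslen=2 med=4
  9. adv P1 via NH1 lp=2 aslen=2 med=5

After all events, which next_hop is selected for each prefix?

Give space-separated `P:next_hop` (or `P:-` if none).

Answer: P0:NH1 P1:NH1 P2:NH2

Derivation:
Op 1: best P0=- P1=- P2=NH2
Op 2: best P0=NH1 P1=- P2=NH2
Op 3: best P0=NH1 P1=- P2=NH2
Op 4: best P0=NH1 P1=- P2=NH2
Op 5: best P0=NH1 P1=- P2=NH2
Op 6: best P0=NH1 P1=- P2=NH2
Op 7: best P0=NH0 P1=- P2=NH2
Op 8: best P0=NH1 P1=- P2=NH2
Op 9: best P0=NH1 P1=NH1 P2=NH2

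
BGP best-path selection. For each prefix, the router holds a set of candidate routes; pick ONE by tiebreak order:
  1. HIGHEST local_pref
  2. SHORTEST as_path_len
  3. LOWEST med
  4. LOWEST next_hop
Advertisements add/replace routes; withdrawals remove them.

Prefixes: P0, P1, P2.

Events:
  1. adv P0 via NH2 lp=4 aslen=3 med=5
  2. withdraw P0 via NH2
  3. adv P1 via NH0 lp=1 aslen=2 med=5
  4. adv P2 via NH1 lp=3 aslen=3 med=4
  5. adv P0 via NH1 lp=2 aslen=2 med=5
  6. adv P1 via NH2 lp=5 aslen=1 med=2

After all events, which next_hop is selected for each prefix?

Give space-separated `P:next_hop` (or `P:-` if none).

Op 1: best P0=NH2 P1=- P2=-
Op 2: best P0=- P1=- P2=-
Op 3: best P0=- P1=NH0 P2=-
Op 4: best P0=- P1=NH0 P2=NH1
Op 5: best P0=NH1 P1=NH0 P2=NH1
Op 6: best P0=NH1 P1=NH2 P2=NH1

Answer: P0:NH1 P1:NH2 P2:NH1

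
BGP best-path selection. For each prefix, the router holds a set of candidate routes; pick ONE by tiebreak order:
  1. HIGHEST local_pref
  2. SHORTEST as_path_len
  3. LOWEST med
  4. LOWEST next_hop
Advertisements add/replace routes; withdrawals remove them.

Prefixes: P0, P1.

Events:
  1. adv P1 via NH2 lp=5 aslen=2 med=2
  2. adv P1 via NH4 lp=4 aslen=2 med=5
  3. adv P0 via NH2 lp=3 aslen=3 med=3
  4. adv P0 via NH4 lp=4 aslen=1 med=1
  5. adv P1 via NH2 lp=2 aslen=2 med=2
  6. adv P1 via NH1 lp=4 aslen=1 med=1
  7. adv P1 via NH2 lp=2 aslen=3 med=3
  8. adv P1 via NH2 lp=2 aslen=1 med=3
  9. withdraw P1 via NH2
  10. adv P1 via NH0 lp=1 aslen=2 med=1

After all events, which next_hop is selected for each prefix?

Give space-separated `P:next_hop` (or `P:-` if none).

Answer: P0:NH4 P1:NH1

Derivation:
Op 1: best P0=- P1=NH2
Op 2: best P0=- P1=NH2
Op 3: best P0=NH2 P1=NH2
Op 4: best P0=NH4 P1=NH2
Op 5: best P0=NH4 P1=NH4
Op 6: best P0=NH4 P1=NH1
Op 7: best P0=NH4 P1=NH1
Op 8: best P0=NH4 P1=NH1
Op 9: best P0=NH4 P1=NH1
Op 10: best P0=NH4 P1=NH1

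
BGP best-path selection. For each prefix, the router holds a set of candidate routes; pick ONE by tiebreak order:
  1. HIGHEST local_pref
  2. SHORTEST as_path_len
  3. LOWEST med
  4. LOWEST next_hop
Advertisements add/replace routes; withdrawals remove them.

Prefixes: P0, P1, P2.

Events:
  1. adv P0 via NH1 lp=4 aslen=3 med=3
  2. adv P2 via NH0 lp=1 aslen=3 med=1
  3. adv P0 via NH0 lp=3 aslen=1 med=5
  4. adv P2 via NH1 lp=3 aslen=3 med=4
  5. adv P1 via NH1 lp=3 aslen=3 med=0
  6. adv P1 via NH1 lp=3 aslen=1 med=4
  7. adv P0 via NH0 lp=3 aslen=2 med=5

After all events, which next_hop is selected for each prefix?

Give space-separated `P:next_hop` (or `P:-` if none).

Op 1: best P0=NH1 P1=- P2=-
Op 2: best P0=NH1 P1=- P2=NH0
Op 3: best P0=NH1 P1=- P2=NH0
Op 4: best P0=NH1 P1=- P2=NH1
Op 5: best P0=NH1 P1=NH1 P2=NH1
Op 6: best P0=NH1 P1=NH1 P2=NH1
Op 7: best P0=NH1 P1=NH1 P2=NH1

Answer: P0:NH1 P1:NH1 P2:NH1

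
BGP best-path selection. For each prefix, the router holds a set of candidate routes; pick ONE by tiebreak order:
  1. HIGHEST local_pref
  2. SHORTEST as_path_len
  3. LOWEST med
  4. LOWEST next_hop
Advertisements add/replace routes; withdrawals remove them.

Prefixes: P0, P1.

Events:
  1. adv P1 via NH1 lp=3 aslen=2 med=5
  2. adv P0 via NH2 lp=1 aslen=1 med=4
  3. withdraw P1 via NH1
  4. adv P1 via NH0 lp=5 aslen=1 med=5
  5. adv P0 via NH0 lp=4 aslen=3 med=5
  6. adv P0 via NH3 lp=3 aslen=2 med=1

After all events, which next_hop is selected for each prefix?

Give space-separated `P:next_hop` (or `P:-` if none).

Answer: P0:NH0 P1:NH0

Derivation:
Op 1: best P0=- P1=NH1
Op 2: best P0=NH2 P1=NH1
Op 3: best P0=NH2 P1=-
Op 4: best P0=NH2 P1=NH0
Op 5: best P0=NH0 P1=NH0
Op 6: best P0=NH0 P1=NH0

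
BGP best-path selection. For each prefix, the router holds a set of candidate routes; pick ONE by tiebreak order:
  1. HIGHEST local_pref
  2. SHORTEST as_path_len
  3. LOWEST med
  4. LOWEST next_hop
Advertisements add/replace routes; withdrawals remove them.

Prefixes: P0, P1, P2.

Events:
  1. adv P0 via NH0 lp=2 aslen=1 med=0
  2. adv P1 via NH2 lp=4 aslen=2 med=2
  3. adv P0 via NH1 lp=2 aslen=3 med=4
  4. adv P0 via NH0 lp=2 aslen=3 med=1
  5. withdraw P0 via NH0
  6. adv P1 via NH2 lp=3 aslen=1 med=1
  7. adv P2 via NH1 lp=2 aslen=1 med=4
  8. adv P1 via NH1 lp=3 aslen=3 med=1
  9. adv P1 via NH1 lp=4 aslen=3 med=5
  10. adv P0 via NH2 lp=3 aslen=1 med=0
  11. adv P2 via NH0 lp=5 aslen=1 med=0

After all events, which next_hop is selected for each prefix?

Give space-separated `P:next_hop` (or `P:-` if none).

Op 1: best P0=NH0 P1=- P2=-
Op 2: best P0=NH0 P1=NH2 P2=-
Op 3: best P0=NH0 P1=NH2 P2=-
Op 4: best P0=NH0 P1=NH2 P2=-
Op 5: best P0=NH1 P1=NH2 P2=-
Op 6: best P0=NH1 P1=NH2 P2=-
Op 7: best P0=NH1 P1=NH2 P2=NH1
Op 8: best P0=NH1 P1=NH2 P2=NH1
Op 9: best P0=NH1 P1=NH1 P2=NH1
Op 10: best P0=NH2 P1=NH1 P2=NH1
Op 11: best P0=NH2 P1=NH1 P2=NH0

Answer: P0:NH2 P1:NH1 P2:NH0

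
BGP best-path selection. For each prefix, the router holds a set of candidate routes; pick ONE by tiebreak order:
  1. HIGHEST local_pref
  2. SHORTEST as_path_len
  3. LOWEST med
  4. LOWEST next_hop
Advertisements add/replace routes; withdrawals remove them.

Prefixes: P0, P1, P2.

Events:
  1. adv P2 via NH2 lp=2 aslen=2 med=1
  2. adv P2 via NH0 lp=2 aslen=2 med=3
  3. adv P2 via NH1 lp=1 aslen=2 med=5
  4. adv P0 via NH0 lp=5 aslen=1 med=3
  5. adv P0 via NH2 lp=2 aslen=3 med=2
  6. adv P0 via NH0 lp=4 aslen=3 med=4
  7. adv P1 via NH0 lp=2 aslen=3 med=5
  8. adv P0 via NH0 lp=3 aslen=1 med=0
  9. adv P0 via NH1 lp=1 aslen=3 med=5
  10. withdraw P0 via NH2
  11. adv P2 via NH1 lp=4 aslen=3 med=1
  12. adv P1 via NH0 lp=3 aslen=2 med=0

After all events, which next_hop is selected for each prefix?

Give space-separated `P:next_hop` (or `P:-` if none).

Answer: P0:NH0 P1:NH0 P2:NH1

Derivation:
Op 1: best P0=- P1=- P2=NH2
Op 2: best P0=- P1=- P2=NH2
Op 3: best P0=- P1=- P2=NH2
Op 4: best P0=NH0 P1=- P2=NH2
Op 5: best P0=NH0 P1=- P2=NH2
Op 6: best P0=NH0 P1=- P2=NH2
Op 7: best P0=NH0 P1=NH0 P2=NH2
Op 8: best P0=NH0 P1=NH0 P2=NH2
Op 9: best P0=NH0 P1=NH0 P2=NH2
Op 10: best P0=NH0 P1=NH0 P2=NH2
Op 11: best P0=NH0 P1=NH0 P2=NH1
Op 12: best P0=NH0 P1=NH0 P2=NH1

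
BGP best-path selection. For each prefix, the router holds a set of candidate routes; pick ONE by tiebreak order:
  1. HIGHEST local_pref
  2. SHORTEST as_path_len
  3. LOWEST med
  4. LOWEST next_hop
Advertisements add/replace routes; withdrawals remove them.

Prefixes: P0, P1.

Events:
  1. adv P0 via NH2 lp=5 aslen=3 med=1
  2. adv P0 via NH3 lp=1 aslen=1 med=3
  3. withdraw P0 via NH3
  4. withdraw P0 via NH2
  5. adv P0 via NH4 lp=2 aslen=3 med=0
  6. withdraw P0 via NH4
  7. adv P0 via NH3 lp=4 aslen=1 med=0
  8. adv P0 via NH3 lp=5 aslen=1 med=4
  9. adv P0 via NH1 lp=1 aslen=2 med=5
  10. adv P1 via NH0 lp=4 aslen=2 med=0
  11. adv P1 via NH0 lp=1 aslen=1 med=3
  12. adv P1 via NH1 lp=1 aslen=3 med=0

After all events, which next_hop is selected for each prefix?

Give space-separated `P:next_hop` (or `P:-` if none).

Op 1: best P0=NH2 P1=-
Op 2: best P0=NH2 P1=-
Op 3: best P0=NH2 P1=-
Op 4: best P0=- P1=-
Op 5: best P0=NH4 P1=-
Op 6: best P0=- P1=-
Op 7: best P0=NH3 P1=-
Op 8: best P0=NH3 P1=-
Op 9: best P0=NH3 P1=-
Op 10: best P0=NH3 P1=NH0
Op 11: best P0=NH3 P1=NH0
Op 12: best P0=NH3 P1=NH0

Answer: P0:NH3 P1:NH0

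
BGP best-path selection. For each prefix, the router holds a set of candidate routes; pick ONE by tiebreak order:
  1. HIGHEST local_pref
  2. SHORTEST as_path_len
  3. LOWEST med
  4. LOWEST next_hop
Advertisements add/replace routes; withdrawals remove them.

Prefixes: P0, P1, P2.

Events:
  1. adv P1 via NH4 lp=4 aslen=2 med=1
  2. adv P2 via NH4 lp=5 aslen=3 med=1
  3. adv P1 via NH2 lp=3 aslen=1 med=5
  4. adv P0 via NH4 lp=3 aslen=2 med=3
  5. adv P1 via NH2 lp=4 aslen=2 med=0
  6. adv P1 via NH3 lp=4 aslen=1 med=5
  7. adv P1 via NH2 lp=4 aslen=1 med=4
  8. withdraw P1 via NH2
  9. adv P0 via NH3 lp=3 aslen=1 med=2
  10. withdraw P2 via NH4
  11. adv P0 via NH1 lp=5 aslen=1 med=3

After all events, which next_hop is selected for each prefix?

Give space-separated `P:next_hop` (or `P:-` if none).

Op 1: best P0=- P1=NH4 P2=-
Op 2: best P0=- P1=NH4 P2=NH4
Op 3: best P0=- P1=NH4 P2=NH4
Op 4: best P0=NH4 P1=NH4 P2=NH4
Op 5: best P0=NH4 P1=NH2 P2=NH4
Op 6: best P0=NH4 P1=NH3 P2=NH4
Op 7: best P0=NH4 P1=NH2 P2=NH4
Op 8: best P0=NH4 P1=NH3 P2=NH4
Op 9: best P0=NH3 P1=NH3 P2=NH4
Op 10: best P0=NH3 P1=NH3 P2=-
Op 11: best P0=NH1 P1=NH3 P2=-

Answer: P0:NH1 P1:NH3 P2:-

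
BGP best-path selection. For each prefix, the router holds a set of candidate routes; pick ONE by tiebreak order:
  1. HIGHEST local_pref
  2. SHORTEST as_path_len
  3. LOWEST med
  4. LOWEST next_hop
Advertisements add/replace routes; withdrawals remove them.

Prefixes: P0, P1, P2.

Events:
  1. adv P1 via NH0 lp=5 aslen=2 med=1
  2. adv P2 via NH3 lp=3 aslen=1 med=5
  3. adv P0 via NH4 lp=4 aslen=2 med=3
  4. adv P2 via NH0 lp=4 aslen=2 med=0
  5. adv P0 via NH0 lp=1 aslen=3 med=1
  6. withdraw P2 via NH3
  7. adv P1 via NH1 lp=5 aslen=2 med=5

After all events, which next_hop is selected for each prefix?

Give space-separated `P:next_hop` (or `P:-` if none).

Op 1: best P0=- P1=NH0 P2=-
Op 2: best P0=- P1=NH0 P2=NH3
Op 3: best P0=NH4 P1=NH0 P2=NH3
Op 4: best P0=NH4 P1=NH0 P2=NH0
Op 5: best P0=NH4 P1=NH0 P2=NH0
Op 6: best P0=NH4 P1=NH0 P2=NH0
Op 7: best P0=NH4 P1=NH0 P2=NH0

Answer: P0:NH4 P1:NH0 P2:NH0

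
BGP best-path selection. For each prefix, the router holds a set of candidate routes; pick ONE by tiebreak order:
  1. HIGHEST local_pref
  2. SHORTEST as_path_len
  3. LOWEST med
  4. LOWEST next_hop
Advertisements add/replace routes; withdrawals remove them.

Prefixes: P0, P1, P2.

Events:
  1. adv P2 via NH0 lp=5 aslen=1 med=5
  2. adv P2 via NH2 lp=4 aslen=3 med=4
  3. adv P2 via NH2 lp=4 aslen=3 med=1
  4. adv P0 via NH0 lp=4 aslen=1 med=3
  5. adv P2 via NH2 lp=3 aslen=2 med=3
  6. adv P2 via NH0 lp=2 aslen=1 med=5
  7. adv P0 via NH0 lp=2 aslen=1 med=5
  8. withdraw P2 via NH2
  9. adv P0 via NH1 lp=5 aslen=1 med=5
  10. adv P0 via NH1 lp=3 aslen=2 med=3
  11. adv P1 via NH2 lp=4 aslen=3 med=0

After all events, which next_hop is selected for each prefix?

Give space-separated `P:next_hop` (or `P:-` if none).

Answer: P0:NH1 P1:NH2 P2:NH0

Derivation:
Op 1: best P0=- P1=- P2=NH0
Op 2: best P0=- P1=- P2=NH0
Op 3: best P0=- P1=- P2=NH0
Op 4: best P0=NH0 P1=- P2=NH0
Op 5: best P0=NH0 P1=- P2=NH0
Op 6: best P0=NH0 P1=- P2=NH2
Op 7: best P0=NH0 P1=- P2=NH2
Op 8: best P0=NH0 P1=- P2=NH0
Op 9: best P0=NH1 P1=- P2=NH0
Op 10: best P0=NH1 P1=- P2=NH0
Op 11: best P0=NH1 P1=NH2 P2=NH0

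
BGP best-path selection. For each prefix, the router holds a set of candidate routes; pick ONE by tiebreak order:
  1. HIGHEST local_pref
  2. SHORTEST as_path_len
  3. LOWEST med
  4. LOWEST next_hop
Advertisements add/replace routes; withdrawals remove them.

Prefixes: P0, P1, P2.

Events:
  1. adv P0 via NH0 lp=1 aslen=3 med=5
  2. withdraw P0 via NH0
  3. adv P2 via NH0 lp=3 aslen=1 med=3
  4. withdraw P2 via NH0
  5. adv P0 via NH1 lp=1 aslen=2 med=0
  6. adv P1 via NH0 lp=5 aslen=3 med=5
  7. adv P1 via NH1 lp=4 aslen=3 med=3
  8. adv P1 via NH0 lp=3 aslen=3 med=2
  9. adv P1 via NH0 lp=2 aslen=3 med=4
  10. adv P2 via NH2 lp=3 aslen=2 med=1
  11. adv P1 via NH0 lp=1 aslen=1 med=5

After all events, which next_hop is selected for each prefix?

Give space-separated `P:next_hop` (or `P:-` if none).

Answer: P0:NH1 P1:NH1 P2:NH2

Derivation:
Op 1: best P0=NH0 P1=- P2=-
Op 2: best P0=- P1=- P2=-
Op 3: best P0=- P1=- P2=NH0
Op 4: best P0=- P1=- P2=-
Op 5: best P0=NH1 P1=- P2=-
Op 6: best P0=NH1 P1=NH0 P2=-
Op 7: best P0=NH1 P1=NH0 P2=-
Op 8: best P0=NH1 P1=NH1 P2=-
Op 9: best P0=NH1 P1=NH1 P2=-
Op 10: best P0=NH1 P1=NH1 P2=NH2
Op 11: best P0=NH1 P1=NH1 P2=NH2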